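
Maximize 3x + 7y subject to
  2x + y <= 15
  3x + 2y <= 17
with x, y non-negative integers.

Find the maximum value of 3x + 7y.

(x,y)=(0,8) is feasible, giving 56.
(x,y)=(1,7) is feasible, giving 52.
(x,y)=(0,7) is feasible, giving 49.
Maximum is 56 at (x,y)=(0,8).

56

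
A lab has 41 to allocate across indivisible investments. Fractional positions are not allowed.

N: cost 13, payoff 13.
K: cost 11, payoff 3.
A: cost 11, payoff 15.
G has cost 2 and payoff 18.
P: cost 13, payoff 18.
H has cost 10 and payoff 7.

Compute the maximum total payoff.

Allowing fractional choices, the relaxed optimum would be about 65.4, but investments are indivisible.
N + A + G + P: cost 13 + 11 + 2 + 13 = 39 ≤ 41, payoff 13 + 15 + 18 + 18 = 64.
A + G + P + H: cost 11 + 2 + 13 + 10 = 36 ≤ 41, payoff 15 + 18 + 18 + 7 = 58.
Best is N, A, G, and P with total payoff 64.

64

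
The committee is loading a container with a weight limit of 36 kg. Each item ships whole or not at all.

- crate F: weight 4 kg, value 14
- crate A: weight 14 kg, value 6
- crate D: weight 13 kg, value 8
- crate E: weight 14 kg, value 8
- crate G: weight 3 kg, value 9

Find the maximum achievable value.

Treat it as a binary knapsack problem.
Allowing fractional choices, the relaxed optimum would be about 39.9, but items are indivisible.
crate F + crate A + crate E + crate G: weight 4 + 14 + 14 + 3 = 35 ≤ 36, value 14 + 6 + 8 + 9 = 37.
crate F + crate A + crate D + crate G: weight 4 + 14 + 13 + 3 = 34 ≤ 36, value 14 + 6 + 8 + 9 = 37.
crate F + crate D + crate E + crate G: weight 4 + 13 + 14 + 3 = 34 ≤ 36, value 14 + 8 + 8 + 9 = 39.
Best is crate F, crate D, crate E, and crate G with total value 39.

39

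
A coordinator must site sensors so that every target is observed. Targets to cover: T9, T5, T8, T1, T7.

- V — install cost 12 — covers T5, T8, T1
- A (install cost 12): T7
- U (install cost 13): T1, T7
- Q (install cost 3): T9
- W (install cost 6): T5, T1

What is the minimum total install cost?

The greedy cost-per-new-target heuristic would pick Q, W, V, and A for 33, but a cheaper cover exists.
Choose V, A, and Q: together they cover T9, T5, T8, T1, T7 — every target.
Total install cost: 12 + 12 + 3 = 27.
No cover costs less than 27.

27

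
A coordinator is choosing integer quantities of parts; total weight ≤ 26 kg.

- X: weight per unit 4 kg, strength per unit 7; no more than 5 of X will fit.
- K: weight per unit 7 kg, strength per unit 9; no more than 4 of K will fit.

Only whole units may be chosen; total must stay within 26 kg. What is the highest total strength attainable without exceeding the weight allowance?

4×X and 1×K: weight 23 ≤ 26, strength 4·7 + 1·9 = 37.
3×X and 2×K: weight 26 ≤ 26, strength 3·7 + 2·9 = 39.
Best is 39.

39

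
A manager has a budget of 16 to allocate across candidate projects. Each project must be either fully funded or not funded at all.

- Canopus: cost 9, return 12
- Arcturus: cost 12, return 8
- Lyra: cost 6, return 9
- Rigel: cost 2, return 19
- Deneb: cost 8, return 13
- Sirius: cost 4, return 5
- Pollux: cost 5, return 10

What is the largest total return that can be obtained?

42

This is an integer program with binary decision variables.
Take Rigel, Deneb, and Pollux: cost 2 + 8 + 5 = 15 ≤ 16, return 19 + 13 + 10 = 42.
No other feasible combination does better.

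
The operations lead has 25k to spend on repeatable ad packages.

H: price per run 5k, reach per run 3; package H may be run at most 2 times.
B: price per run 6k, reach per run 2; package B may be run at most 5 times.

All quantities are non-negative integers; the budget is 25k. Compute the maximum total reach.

2×H and 2×B: price 22 ≤ 25, reach 2·3 + 2·2 = 10.
1×H and 3×B: price 23 ≤ 25, reach 1·3 + 3·2 = 9.
Best is 10.

10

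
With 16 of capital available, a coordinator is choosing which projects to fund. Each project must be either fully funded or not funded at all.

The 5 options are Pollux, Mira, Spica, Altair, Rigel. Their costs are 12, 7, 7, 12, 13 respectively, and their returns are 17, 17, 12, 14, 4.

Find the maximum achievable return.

29

This is a 0-1 knapsack instance.
Allowing fractional choices, the relaxed optimum would be about 31.8, but projects are indivisible.
Mira + Spica: cost 7 + 7 = 14 ≤ 16, return 17 + 12 = 29.
Mira: cost 7 ≤ 16, return 17.
Best is Mira and Spica with total return 29.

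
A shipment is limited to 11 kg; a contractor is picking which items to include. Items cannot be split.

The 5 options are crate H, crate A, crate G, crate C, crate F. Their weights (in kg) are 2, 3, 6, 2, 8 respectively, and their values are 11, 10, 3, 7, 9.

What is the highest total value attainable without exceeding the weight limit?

crate H + crate A + crate C: weight 2 + 3 + 2 = 7 ≤ 11, value 11 + 10 + 7 = 28.
crate H + crate A + crate G: weight 2 + 3 + 6 = 11 ≤ 11, value 11 + 10 + 3 = 24.
Best is crate H, crate A, and crate C with total value 28.

28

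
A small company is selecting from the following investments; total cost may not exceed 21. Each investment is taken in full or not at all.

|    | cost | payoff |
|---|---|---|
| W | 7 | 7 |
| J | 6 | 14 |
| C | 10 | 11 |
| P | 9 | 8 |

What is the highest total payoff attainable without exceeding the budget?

Take J and C: cost 6 + 10 = 16 ≤ 21, payoff 14 + 11 = 25.
No other feasible combination does better.

25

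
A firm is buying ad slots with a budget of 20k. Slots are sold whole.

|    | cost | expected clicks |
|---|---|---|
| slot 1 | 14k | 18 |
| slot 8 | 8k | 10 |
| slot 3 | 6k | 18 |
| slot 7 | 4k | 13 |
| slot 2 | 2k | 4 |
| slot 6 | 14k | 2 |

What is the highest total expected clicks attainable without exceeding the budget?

45

Allowing fractional choices, the relaxed optimum would be about 45.3, but ad slots are indivisible.
slot 1 + slot 3: cost 14 + 6 = 20 ≤ 20, expected clicks 18 + 18 = 36.
slot 8 + slot 3 + slot 7: cost 8 + 6 + 4 = 18 ≤ 20, expected clicks 10 + 18 + 13 = 41.
slot 8 + slot 3 + slot 7 + slot 2: cost 8 + 6 + 4 + 2 = 20 ≤ 20, expected clicks 10 + 18 + 13 + 4 = 45.
Best is slot 8, slot 3, slot 7, and slot 2 with total expected clicks 45.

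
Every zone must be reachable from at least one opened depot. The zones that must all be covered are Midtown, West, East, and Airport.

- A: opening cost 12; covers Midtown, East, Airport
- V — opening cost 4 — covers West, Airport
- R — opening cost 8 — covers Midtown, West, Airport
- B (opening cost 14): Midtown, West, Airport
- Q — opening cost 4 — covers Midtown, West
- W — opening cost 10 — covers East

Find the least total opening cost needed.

16

Choose A and V: together they cover Midtown, West, East, Airport — every zone.
Total opening cost: 12 + 4 = 16.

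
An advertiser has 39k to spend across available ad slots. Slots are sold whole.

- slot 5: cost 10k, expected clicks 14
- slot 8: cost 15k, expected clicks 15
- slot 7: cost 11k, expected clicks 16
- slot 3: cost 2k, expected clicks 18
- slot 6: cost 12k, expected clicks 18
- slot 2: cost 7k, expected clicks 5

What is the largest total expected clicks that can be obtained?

Allowing fractional choices, the relaxed optimum would be about 70.0, but ad slots are indivisible.
slot 5 + slot 8 + slot 3 + slot 6: cost 10 + 15 + 2 + 12 = 39 ≤ 39, expected clicks 14 + 15 + 18 + 18 = 65.
slot 5 + slot 7 + slot 3 + slot 6: cost 10 + 11 + 2 + 12 = 35 ≤ 39, expected clicks 14 + 16 + 18 + 18 = 66.
slot 5 + slot 8 + slot 7 + slot 3: cost 10 + 15 + 11 + 2 = 38 ≤ 39, expected clicks 14 + 15 + 16 + 18 = 63.
Best is slot 5, slot 7, slot 3, and slot 6 with total expected clicks 66.

66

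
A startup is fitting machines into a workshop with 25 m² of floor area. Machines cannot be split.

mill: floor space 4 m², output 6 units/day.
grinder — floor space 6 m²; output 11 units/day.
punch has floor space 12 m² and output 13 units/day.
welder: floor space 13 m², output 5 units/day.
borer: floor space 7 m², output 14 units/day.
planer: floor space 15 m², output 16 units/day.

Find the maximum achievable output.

Allowing fractional choices, the relaxed optimum would be about 39.7, but machines are indivisible.
mill + grinder + planer: floor space 4 + 6 + 15 = 25 ≤ 25, output 6 + 11 + 16 = 33.
grinder + punch + borer: floor space 6 + 12 + 7 = 25 ≤ 25, output 11 + 13 + 14 = 38.
mill + punch + borer: floor space 4 + 12 + 7 = 23 ≤ 25, output 6 + 13 + 14 = 33.
Best is grinder, punch, and borer with total output 38.

38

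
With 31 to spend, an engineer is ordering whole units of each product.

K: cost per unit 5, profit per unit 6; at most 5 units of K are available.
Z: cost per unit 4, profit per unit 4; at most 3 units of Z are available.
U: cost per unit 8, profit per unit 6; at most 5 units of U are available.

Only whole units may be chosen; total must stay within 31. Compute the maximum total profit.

K has the best ratio (6/5); taking only K gives at most 5×6 = 30 (stopped by the supply cap of 5).
Mixing does better — 5×K and 1×Z: cost 29 ≤ 31, profit 5·6 + 1·4 = 34.

34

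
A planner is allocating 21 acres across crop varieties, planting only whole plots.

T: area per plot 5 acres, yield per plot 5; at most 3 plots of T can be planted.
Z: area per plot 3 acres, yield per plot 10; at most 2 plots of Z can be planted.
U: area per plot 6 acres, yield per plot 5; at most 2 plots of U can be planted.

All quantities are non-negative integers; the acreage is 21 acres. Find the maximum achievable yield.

Z has the best ratio (10/3); taking only Z gives at most 2×10 = 20 (stopped by the supply cap of 2).
Mixing does better — 3×T and 2×Z: area 21 ≤ 21, yield 3·5 + 2·10 = 35.

35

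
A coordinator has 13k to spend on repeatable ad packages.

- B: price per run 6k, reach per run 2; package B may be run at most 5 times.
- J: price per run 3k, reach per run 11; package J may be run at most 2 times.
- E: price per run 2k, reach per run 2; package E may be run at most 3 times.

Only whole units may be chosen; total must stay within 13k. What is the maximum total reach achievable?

28

2×J and 3×E: price 12 ≤ 13, reach 2·11 + 3·2 = 28.
2×J and 2×E: price 10 ≤ 13, reach 2·11 + 2·2 = 26.
Best is 28.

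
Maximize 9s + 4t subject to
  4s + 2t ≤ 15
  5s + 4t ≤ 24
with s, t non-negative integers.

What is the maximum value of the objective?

31

(s,t)=(3,1): 4·3+2·1=14≤15, 5·3+4·1=19≤24, objective 31.
(s,t)=(3,0): 4·3+2·0=12≤15, 5·3+4·0=15≤24, objective 27.
Maximum is 31 at (s,t)=(3,1).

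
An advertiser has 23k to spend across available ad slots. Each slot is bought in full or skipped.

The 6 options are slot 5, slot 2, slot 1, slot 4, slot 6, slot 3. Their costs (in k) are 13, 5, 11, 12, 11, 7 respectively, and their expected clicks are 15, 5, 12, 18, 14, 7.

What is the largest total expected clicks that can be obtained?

32

Take slot 4 and slot 6: cost 12 + 11 = 23 ≤ 23, expected clicks 18 + 14 = 32.
No other feasible combination does better.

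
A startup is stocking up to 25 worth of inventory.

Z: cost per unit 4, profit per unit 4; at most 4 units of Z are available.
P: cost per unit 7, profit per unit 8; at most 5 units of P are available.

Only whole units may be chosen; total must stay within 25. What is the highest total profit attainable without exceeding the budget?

28

This is a bounded integer knapsack.
3×P: cost 21 ≤ 25, profit 3·8 = 24.
1×Z and 3×P: cost 25 ≤ 25, profit 1·4 + 3·8 = 28.
Best is 28.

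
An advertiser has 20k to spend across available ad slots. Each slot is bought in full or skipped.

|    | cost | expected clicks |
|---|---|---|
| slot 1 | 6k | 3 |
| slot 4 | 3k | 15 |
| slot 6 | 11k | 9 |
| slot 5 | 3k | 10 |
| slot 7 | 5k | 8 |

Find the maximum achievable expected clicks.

Allowing fractional choices, the relaxed optimum would be about 40.4, but ad slots are indivisible.
slot 4 + slot 5 + slot 7: cost 3 + 3 + 5 = 11 ≤ 20, expected clicks 15 + 10 + 8 = 33.
slot 1 + slot 4 + slot 5 + slot 7: cost 6 + 3 + 3 + 5 = 17 ≤ 20, expected clicks 3 + 15 + 10 + 8 = 36.
slot 4 + slot 6 + slot 5: cost 3 + 11 + 3 = 17 ≤ 20, expected clicks 15 + 9 + 10 = 34.
Best is slot 1, slot 4, slot 5, and slot 7 with total expected clicks 36.

36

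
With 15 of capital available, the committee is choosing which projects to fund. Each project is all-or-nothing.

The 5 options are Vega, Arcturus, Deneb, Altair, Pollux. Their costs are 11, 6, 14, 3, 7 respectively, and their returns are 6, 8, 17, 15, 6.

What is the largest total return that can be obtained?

This is a 0-1 knapsack instance.
Take Arcturus and Altair: cost 6 + 3 = 9 ≤ 15, return 8 + 15 = 23.
No other feasible combination does better.

23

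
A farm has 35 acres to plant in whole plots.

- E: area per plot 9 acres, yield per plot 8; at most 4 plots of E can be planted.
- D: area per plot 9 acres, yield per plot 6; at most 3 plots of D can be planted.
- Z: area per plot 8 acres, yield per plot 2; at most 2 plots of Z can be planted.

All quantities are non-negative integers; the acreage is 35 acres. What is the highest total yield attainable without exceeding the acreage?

26

Take 3×E and 1×Z: area 35 ≤ 35, yield 3·8 + 1·2 = 26.
No other integer combination yields more.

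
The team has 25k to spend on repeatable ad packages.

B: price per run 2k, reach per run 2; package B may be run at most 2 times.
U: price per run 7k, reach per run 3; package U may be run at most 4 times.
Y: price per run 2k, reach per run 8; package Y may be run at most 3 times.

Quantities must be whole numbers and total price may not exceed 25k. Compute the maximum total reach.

Y has the best ratio (8/2); taking only Y gives at most 3×8 = 24 (stopped by the supply cap of 3).
Mixing does better — 2×B, 2×U, and 3×Y: price 24 ≤ 25, reach 2·2 + 2·3 + 3·8 = 34.

34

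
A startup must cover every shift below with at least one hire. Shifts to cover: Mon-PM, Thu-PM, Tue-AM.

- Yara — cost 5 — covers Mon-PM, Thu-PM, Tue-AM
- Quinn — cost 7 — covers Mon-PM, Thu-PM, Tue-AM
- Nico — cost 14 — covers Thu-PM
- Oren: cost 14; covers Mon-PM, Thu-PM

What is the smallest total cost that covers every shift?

Yara alone covers Mon-PM, Thu-PM, Tue-AM — every shift.
Total cost: 5.
No cover costs less than 5.

5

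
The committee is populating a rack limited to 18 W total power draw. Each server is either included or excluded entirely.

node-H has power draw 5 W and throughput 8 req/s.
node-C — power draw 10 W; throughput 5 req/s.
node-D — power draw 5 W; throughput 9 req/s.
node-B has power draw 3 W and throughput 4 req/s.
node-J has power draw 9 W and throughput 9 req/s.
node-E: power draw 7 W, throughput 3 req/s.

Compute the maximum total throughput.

22

Allowing fractional choices, the relaxed optimum would be about 26.0, but servers are indivisible.
node-D + node-B + node-J: power draw 5 + 3 + 9 = 17 ≤ 18, throughput 9 + 4 + 9 = 22.
node-H + node-D + node-B: power draw 5 + 5 + 3 = 13 ≤ 18, throughput 8 + 9 + 4 = 21.
Best is node-D, node-B, and node-J with total throughput 22.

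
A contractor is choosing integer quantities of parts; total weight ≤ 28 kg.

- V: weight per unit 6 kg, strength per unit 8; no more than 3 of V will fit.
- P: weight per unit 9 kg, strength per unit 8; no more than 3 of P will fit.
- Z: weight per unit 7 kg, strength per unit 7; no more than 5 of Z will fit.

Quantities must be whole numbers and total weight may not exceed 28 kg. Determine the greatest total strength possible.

32

V has the best ratio (8/6); taking only V gives at most 3×8 = 24 (stopped by the supply cap of 3).
Mixing does better — 3×V and 1×P: weight 27 ≤ 28, strength 3·8 + 1·8 = 32.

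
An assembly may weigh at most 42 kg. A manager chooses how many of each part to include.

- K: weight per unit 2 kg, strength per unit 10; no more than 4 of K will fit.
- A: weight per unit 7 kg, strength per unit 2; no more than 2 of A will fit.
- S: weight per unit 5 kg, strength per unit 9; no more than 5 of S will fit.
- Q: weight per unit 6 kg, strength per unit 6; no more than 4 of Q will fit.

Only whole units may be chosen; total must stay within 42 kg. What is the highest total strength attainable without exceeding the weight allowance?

Take 4×K, 5×S, and 1×Q: weight 39 ≤ 42, strength 4·10 + 5·9 + 1·6 = 91.
K has the best ratio (10/2) and is taken to its limit of 4; remaining capacity is filled optimally with the others.

91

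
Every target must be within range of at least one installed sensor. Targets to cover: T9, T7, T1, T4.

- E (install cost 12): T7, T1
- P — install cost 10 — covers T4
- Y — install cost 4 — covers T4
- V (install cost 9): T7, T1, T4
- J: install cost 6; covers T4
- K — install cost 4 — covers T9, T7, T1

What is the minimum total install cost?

8

Choose Y and K: together they cover T9, T7, T1, T4 — every target.
Total install cost: 4 + 4 = 8.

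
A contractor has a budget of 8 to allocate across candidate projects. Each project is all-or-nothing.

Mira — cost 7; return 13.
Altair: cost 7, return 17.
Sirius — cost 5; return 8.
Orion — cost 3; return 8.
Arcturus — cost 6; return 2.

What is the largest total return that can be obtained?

17

This is an integer program with binary decision variables.
Altair: cost 7 ≤ 8, return 17.
Mira: cost 7 ≤ 8, return 13.
Sirius + Orion: cost 5 + 3 = 8 ≤ 8, return 8 + 8 = 16.
Best is Altair with total return 17.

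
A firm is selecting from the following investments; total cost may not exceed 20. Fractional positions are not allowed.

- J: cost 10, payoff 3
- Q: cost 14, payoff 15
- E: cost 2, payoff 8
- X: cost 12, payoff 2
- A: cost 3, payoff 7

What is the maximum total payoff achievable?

Allowing fractional choices, the relaxed optimum would be about 30.3, but investments are indivisible.
Q + E + A: cost 14 + 2 + 3 = 19 ≤ 20, payoff 15 + 8 + 7 = 30.
Q + E: cost 14 + 2 = 16 ≤ 20, payoff 15 + 8 = 23.
Q + A: cost 14 + 3 = 17 ≤ 20, payoff 15 + 7 = 22.
Best is Q, E, and A with total payoff 30.

30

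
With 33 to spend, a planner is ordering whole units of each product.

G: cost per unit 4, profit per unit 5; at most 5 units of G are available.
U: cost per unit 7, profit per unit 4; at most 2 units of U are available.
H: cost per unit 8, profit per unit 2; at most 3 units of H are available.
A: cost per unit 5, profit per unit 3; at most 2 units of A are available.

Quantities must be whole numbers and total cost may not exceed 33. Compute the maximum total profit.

32

5×G and 2×A: cost 30 ≤ 33, profit 5·5 + 2·3 = 31.
5×G, 1×U, and 1×A: cost 32 ≤ 33, profit 5·5 + 1·4 + 1·3 = 32.
Best is 32.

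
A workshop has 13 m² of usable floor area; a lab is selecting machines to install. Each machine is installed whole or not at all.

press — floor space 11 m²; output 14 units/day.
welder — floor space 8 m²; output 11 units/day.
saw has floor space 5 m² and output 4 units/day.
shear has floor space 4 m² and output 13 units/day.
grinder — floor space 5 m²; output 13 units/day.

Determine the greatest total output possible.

welder + grinder: floor space 8 + 5 = 13 ≤ 13, output 11 + 13 = 24.
shear + grinder: floor space 4 + 5 = 9 ≤ 13, output 13 + 13 = 26.
welder + shear: floor space 8 + 4 = 12 ≤ 13, output 11 + 13 = 24.
Best is shear and grinder with total output 26.

26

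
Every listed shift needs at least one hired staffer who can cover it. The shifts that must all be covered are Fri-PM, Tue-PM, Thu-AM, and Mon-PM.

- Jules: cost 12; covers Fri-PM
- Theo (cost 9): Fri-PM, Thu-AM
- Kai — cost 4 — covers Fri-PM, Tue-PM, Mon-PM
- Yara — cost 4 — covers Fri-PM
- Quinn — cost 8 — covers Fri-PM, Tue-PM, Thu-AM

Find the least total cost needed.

12

Choose Kai and Quinn: together they cover Fri-PM, Tue-PM, Thu-AM, Mon-PM — every shift.
Total cost: 4 + 8 = 12.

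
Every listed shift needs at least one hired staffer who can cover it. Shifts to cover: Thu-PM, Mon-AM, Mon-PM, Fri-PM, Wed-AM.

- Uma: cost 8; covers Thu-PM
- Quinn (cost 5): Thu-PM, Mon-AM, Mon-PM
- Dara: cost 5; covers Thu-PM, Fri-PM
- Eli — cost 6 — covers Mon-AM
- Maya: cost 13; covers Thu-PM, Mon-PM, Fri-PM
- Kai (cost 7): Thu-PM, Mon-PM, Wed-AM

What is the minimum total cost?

17

This is a weighted set-cover instance.
Choose Quinn, Dara, and Kai: together they cover Thu-PM, Mon-AM, Mon-PM, Fri-PM, Wed-AM — every shift.
Total cost: 5 + 5 + 7 = 17.
No cover costs less than 17.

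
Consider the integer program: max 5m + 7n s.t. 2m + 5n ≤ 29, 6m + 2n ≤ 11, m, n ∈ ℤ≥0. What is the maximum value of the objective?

35

(m,n)=(0,5): 2·0+5·5=25≤29, 6·0+2·5=10≤11, objective 35.
(m,n)=(0,4): 2·0+5·4=20≤29, 6·0+2·4=8≤11, objective 28.
The best lattice point is (0,5), giving 35.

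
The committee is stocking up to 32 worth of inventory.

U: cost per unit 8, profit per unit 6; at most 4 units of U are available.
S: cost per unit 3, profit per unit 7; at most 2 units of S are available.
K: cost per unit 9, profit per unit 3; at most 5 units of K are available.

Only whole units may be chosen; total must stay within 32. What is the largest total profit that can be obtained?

32

This is a bounded integer knapsack.
S has the best ratio (7/3); taking only S gives at most 2×7 = 14 (stopped by the supply cap of 2).
Mixing does better — 3×U and 2×S: cost 30 ≤ 32, profit 3·6 + 2·7 = 32.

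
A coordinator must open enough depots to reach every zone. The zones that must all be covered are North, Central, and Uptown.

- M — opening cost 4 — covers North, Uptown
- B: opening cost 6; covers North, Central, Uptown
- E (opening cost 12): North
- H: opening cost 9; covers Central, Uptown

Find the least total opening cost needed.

6

The greedy cost-per-new-zone heuristic would pick M and B for 10, but a cheaper cover exists.
B alone covers North, Central, Uptown — every zone.
Total opening cost: 6.
No cover costs less than 6.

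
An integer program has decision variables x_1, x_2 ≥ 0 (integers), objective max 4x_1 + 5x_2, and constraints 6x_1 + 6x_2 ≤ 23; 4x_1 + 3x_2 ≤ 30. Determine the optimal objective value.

15

(x_1,x_2)=(0,3): 6·0+6·3=18≤23, 4·0+3·3=9≤30, objective 15.
(x_1,x_2)=(1,2): 6·1+6·2=18≤23, 4·1+3·2=10≤30, objective 14.
(x_1,x_2)=(0,2): 6·0+6·2=12≤23, 4·0+3·2=6≤30, objective 10.
Maximum is 15 at (x_1,x_2)=(0,3).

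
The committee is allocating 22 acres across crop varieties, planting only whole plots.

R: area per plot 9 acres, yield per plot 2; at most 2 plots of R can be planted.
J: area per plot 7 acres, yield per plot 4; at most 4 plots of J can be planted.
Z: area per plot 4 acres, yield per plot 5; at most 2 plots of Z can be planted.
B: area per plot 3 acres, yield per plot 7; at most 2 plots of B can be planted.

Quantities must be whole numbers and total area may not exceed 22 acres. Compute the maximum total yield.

28

2×Z and 2×B: area 14 ≤ 22, yield 2·5 + 2·7 = 24.
1×J, 2×Z, and 2×B: area 21 ≤ 22, yield 1·4 + 2·5 + 2·7 = 28.
Best is 28.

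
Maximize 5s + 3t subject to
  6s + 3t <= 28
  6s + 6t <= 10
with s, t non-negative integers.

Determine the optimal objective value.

5

(s,t)=(1,0): 6·1+3·0=6≤28, 6·1+6·0=6≤10, objective 5.
(s,t)=(0,1): 6·0+3·1=3≤28, 6·0+6·1=6≤10, objective 3.
(s,t)=(0,0): 6·0+3·0=0≤28, 6·0+6·0=0≤10, objective 0.
The best lattice point is (1,0), giving 5.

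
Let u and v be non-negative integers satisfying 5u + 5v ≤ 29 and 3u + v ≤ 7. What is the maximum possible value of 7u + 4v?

The continuous relaxation peaks at (0.6, 5.2) with value 25.00; rounding to a feasible lattice point costs some objective.
(u,v)=(1,4): 5·1+5·4=25≤29, 3·1+1·4=7≤7, objective 23.
(u,v)=(0,5): 5·0+5·5=25≤29, 3·0+1·5=5≤7, objective 20.
(u,v)=(1,3): 5·1+5·3=20≤29, 3·1+1·3=6≤7, objective 19.
The best lattice point is (1,4), giving 23.

23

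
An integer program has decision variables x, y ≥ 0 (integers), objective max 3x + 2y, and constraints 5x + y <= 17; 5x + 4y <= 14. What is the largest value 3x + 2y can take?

The continuous relaxation peaks at (2.8, 0) with value 8.40; rounding to a feasible lattice point costs some objective.
(x,y)=(2,1) is feasible, giving 8.
(x,y)=(1,2) is feasible, giving 7.
(x,y)=(2,0) is feasible, giving 6.
No feasible integer point exceeds 8.

8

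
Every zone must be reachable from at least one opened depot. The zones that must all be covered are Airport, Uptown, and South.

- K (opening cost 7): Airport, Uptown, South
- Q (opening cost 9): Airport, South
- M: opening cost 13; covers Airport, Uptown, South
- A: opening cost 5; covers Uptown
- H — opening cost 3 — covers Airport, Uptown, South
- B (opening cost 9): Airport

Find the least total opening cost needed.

3

H alone covers Airport, Uptown, South — every zone.
Total opening cost: 3.
No cover costs less than 3.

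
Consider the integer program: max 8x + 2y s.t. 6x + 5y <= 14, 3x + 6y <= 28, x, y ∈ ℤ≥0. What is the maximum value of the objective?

16

(x,y)=(2,0) is feasible, giving 16.
(x,y)=(1,1) is feasible, giving 10.
(x,y)=(1,0) is feasible, giving 8.
No feasible integer point exceeds 16.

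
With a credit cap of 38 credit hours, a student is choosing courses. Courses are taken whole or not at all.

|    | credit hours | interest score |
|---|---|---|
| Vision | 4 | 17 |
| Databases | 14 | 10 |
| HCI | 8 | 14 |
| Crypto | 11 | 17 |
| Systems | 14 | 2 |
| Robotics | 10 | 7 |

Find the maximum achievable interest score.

Take Vision, Databases, HCI, and Crypto: credit hours 4 + 14 + 8 + 11 = 37 ≤ 38, interest score 17 + 10 + 14 + 17 = 58.
No other feasible combination does better.

58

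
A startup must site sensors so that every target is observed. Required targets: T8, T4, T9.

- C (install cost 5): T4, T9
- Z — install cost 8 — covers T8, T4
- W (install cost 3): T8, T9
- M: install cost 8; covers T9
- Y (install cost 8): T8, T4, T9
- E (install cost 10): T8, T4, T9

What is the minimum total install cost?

8

This is an integer covering problem.
Choose C and W: together they cover T8, T4, T9 — every target.
Total install cost: 5 + 3 = 8.
No cover costs less than 8.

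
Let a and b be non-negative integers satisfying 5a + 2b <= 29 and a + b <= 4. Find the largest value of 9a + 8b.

(a,b)=(4,0): 5·4+2·0=20≤29, 1·4+1·0=4≤4, objective 36.
(a,b)=(3,1): 5·3+2·1=17≤29, 1·3+1·1=4≤4, objective 35.
No feasible integer point exceeds 36.

36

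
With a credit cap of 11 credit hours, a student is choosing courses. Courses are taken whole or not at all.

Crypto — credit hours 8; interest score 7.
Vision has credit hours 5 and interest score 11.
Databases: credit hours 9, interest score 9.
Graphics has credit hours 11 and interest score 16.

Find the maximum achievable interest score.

16

This is a 0-1 knapsack instance.
Allowing fractional choices, the relaxed optimum would be about 19.7, but courses are indivisible.
Databases: credit hours 9 ≤ 11, interest score 9.
Graphics: credit hours 11 ≤ 11, interest score 16.
Vision: credit hours 5 ≤ 11, interest score 11.
Best is Graphics with total interest score 16.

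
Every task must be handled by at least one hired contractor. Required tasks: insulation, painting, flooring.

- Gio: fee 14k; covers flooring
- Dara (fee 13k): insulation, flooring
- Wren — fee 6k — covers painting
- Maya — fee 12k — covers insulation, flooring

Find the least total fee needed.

Choose Wren and Maya: together they cover insulation, painting, flooring — every task.
Total fee: 6 + 12 = 18.

18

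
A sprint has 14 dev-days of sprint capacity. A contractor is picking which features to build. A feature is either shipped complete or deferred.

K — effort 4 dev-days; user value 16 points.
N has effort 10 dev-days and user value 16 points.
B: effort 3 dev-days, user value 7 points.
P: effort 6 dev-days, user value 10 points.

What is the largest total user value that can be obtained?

33

Allowing fractional choices, the relaxed optimum would be about 34.6, but features are indivisible.
K + N: effort 4 + 10 = 14 ≤ 14, user value 16 + 16 = 32.
K + B + P: effort 4 + 3 + 6 = 13 ≤ 14, user value 16 + 7 + 10 = 33.
Best is K, B, and P with total user value 33.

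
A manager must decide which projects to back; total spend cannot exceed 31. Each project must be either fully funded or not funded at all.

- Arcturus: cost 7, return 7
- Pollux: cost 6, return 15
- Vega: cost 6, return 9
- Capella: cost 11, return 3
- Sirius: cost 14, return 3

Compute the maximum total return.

34

Take Arcturus, Pollux, Vega, and Capella: cost 7 + 6 + 6 + 11 = 30 ≤ 31, return 7 + 15 + 9 + 3 = 34.
No other feasible combination does better.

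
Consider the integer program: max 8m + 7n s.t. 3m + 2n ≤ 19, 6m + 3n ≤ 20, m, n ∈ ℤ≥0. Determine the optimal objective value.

42

The continuous relaxation peaks at (0, 6.67) with value 46.67; rounding to a feasible lattice point costs some objective.
(m,n)=(0,6): 3·0+2·6=12≤19, 6·0+3·6=18≤20, objective 42.
(m,n)=(0,5): 3·0+2·5=10≤19, 6·0+3·5=15≤20, objective 35.
The best lattice point is (0,6), giving 42.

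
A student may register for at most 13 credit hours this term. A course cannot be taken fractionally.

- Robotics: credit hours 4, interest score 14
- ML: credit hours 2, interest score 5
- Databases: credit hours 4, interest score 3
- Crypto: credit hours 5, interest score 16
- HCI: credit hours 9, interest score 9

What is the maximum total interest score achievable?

35

This is a 0-1 knapsack instance.
Robotics + ML + Crypto: credit hours 4 + 2 + 5 = 11 ≤ 13, interest score 14 + 5 + 16 = 35.
Robotics + Crypto: credit hours 4 + 5 = 9 ≤ 13, interest score 14 + 16 = 30.
Robotics + Databases + Crypto: credit hours 4 + 4 + 5 = 13 ≤ 13, interest score 14 + 3 + 16 = 33.
Best is Robotics, ML, and Crypto with total interest score 35.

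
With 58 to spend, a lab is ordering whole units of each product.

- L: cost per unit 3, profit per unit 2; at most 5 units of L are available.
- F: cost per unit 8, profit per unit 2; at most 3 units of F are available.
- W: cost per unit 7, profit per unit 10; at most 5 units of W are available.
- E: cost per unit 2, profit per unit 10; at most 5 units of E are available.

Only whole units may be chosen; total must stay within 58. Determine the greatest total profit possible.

108

This is a bounded integer knapsack.
Take 4×L, 5×W, and 5×E: cost 57 ≤ 58, profit 4·2 + 5·10 + 5·10 = 108.
E has the best ratio (10/2) and is taken to its limit of 5; remaining capacity is filled optimally with the others.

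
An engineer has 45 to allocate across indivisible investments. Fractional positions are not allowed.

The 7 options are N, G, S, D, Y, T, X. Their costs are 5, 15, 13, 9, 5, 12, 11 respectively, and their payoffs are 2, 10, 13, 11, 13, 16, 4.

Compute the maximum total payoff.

55

Treat it as a binary knapsack problem.
Allowing fractional choices, the relaxed optimum would be about 57.0, but investments are indivisible.
G + S + Y + T: cost 15 + 13 + 5 + 12 = 45 ≤ 45, payoff 10 + 13 + 13 + 16 = 52.
S + D + Y + T: cost 13 + 9 + 5 + 12 = 39 ≤ 45, payoff 13 + 11 + 13 + 16 = 53.
N + S + D + Y + T: cost 5 + 13 + 9 + 5 + 12 = 44 ≤ 45, payoff 2 + 13 + 11 + 13 + 16 = 55.
Best is N, S, D, Y, and T with total payoff 55.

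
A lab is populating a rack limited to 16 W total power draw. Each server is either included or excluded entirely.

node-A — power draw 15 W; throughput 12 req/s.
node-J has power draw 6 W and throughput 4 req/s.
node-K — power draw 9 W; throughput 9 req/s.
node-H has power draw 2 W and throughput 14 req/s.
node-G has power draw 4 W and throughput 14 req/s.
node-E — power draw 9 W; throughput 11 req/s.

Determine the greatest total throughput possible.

39

Treat it as a binary knapsack problem.
Take node-H, node-G, and node-E: power draw 2 + 4 + 9 = 15 ≤ 16, throughput 14 + 14 + 11 = 39.
No other feasible combination does better.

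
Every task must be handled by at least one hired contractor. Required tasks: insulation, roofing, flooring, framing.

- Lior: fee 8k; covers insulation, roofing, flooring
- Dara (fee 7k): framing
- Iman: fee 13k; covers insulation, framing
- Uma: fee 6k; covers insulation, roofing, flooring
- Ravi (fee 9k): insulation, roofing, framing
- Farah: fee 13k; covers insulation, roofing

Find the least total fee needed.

Choose Dara and Uma: together they cover insulation, roofing, flooring, framing — every task.
Total fee: 7 + 6 = 13.
No cover costs less than 13.

13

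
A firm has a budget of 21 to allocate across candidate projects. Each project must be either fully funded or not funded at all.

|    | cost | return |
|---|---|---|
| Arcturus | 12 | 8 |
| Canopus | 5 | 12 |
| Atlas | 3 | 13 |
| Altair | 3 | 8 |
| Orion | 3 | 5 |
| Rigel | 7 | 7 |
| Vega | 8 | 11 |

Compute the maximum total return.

Treat it as a binary knapsack problem.
Take Canopus, Atlas, Altair, Orion, and Rigel: cost 5 + 3 + 3 + 3 + 7 = 21 ≤ 21, return 12 + 13 + 8 + 5 + 7 = 45.
No other feasible combination does better.

45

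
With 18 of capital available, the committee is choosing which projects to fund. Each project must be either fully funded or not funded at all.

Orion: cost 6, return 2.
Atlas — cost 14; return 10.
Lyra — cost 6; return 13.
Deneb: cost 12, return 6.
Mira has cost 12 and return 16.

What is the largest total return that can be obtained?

29

This is an integer program with binary decision variables.
Orion + Mira: cost 6 + 12 = 18 ≤ 18, return 2 + 16 = 18.
Lyra + Mira: cost 6 + 12 = 18 ≤ 18, return 13 + 16 = 29.
Lyra + Deneb: cost 6 + 12 = 18 ≤ 18, return 13 + 6 = 19.
Best is Lyra and Mira with total return 29.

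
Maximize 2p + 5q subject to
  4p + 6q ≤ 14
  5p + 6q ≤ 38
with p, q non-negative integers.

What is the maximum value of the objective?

(p,q)=(0,2): 4·0+6·2=12≤14, 5·0+6·2=12≤38, objective 10.
(p,q)=(1,1): 4·1+6·1=10≤14, 5·1+6·1=11≤38, objective 7.
(p,q)=(0,1): 4·0+6·1=6≤14, 5·0+6·1=6≤38, objective 5.
Maximum is 10 at (p,q)=(0,2).

10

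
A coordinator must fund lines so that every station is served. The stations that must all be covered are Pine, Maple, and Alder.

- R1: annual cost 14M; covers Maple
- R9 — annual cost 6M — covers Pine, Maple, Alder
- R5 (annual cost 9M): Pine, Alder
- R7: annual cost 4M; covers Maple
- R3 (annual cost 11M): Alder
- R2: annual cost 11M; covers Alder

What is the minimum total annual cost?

R9 alone covers Pine, Maple, Alder — every station.
Total annual cost: 6.
No cover costs less than 6.

6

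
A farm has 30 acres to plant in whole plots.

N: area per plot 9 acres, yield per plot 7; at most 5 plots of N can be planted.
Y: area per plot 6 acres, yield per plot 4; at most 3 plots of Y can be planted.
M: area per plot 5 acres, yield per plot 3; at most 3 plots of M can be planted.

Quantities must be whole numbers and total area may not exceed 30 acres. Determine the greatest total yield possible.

2×N, 1×Y, and 1×M: area 29 ≤ 30, yield 2·7 + 1·4 + 1·3 = 21.
2×N and 2×Y: area 30 ≤ 30, yield 2·7 + 2·4 = 22.
Best is 22.

22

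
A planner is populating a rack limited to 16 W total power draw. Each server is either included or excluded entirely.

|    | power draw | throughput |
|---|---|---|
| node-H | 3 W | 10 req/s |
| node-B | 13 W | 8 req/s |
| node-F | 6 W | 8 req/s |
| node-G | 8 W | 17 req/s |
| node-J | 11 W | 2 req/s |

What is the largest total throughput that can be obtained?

Allowing fractional choices, the relaxed optimum would be about 33.7, but servers are indivisible.
node-H + node-G: power draw 3 + 8 = 11 ≤ 16, throughput 10 + 17 = 27.
node-F + node-G: power draw 6 + 8 = 14 ≤ 16, throughput 8 + 17 = 25.
node-H + node-F: power draw 3 + 6 = 9 ≤ 16, throughput 10 + 8 = 18.
Best is node-H and node-G with total throughput 27.

27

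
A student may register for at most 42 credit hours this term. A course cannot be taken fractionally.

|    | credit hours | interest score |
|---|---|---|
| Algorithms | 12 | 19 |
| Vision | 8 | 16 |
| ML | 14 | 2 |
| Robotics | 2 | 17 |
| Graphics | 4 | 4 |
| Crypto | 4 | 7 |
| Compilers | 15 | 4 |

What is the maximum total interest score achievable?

Allowing fractional choices, the relaxed optimum would be about 66.2, but courses are indivisible.
Algorithms + Vision + Robotics + Graphics + Crypto: credit hours 12 + 8 + 2 + 4 + 4 = 30 ≤ 42, interest score 19 + 16 + 17 + 4 + 7 = 63.
Algorithms + Vision + ML + Robotics + Crypto: credit hours 12 + 8 + 14 + 2 + 4 = 40 ≤ 42, interest score 19 + 16 + 2 + 17 + 7 = 61.
Algorithms + Vision + Robotics + Crypto + Compilers: credit hours 12 + 8 + 2 + 4 + 15 = 41 ≤ 42, interest score 19 + 16 + 17 + 7 + 4 = 63.
The maximum interest score is 63; one optimal choice is Algorithms, Vision, Robotics, Graphics, and Crypto.

63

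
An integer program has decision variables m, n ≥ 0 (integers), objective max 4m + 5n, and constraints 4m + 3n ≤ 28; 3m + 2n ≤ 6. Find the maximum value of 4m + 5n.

(m,n)=(0,3): 4·0+3·3=9≤28, 3·0+2·3=6≤6, objective 15.
(m,n)=(0,2): 4·0+3·2=6≤28, 3·0+2·2=4≤6, objective 10.
The best lattice point is (0,3), giving 15.

15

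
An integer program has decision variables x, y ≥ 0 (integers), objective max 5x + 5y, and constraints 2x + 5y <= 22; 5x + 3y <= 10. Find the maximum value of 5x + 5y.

The continuous relaxation peaks at (0, 3.33) with value 16.67; rounding to a feasible lattice point costs some objective.
(x,y)=(0,3): 2·0+5·3=15≤22, 5·0+3·3=9≤10, objective 15.
(x,y)=(0,2): 2·0+5·2=10≤22, 5·0+3·2=6≤10, objective 10.
Maximum is 15 at (x,y)=(0,3).

15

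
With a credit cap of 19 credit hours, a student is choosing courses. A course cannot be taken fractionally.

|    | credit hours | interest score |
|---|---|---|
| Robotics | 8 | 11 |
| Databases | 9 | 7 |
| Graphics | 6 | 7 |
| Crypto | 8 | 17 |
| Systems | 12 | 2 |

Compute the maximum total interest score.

28

Graphics + Crypto: credit hours 6 + 8 = 14 ≤ 19, interest score 7 + 17 = 24.
Robotics + Crypto: credit hours 8 + 8 = 16 ≤ 19, interest score 11 + 17 = 28.
Best is Robotics and Crypto with total interest score 28.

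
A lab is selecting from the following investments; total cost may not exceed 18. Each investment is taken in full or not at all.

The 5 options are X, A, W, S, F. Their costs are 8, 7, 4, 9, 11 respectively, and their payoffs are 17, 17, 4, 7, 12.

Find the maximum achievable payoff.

34

Take X and A: cost 8 + 7 = 15 ≤ 18, payoff 17 + 17 = 34.
No other feasible combination does better.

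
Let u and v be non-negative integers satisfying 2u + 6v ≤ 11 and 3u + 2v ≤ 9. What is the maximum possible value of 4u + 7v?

15

(u,v)=(2,1) is feasible, giving 15.
(u,v)=(3,0) is feasible, giving 12.
No feasible integer point exceeds 15.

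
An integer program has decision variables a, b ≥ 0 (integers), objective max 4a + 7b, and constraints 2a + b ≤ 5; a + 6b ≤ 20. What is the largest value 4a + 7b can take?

(a,b)=(1,3): 2·1+1·3=5≤5, 1·1+6·3=19≤20, objective 25.
(a,b)=(0,3): 2·0+1·3=3≤5, 1·0+6·3=18≤20, objective 21.
(a,b)=(1,2): 2·1+1·2=4≤5, 1·1+6·2=13≤20, objective 18.
The best lattice point is (1,3), giving 25.

25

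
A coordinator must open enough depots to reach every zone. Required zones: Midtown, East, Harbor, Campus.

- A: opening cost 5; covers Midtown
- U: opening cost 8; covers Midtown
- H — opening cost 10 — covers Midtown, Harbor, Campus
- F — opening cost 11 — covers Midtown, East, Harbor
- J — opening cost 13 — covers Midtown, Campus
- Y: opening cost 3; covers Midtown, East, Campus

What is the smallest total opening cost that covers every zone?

Choose H and Y: together they cover Midtown, East, Harbor, Campus — every zone.
Total opening cost: 10 + 3 = 13.
No cover costs less than 13.

13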